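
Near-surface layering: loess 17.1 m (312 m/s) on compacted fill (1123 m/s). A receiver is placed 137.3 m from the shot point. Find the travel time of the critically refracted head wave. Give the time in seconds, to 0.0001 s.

θ_c = arcsin(V₁/V₂) = arcsin(312/1123) = 16.13°, cos θ_c = 0.9606.
Intercept time tᵢ = 2h cos θ_c / V₁ = 2·17.1·0.9606/312 = 0.10530 s.
t = x/V₂ + tᵢ = 137.3/1123 + 0.10530 = 0.22756 s.

0.2276 s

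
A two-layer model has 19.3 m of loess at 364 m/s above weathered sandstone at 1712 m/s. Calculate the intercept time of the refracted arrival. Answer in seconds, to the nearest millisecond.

0.104 s

θ_c = arcsin(V₁/V₂) = arcsin(364/1712) = 12.28°; cos θ_c = 0.9771.
tᵢ = 2h·cos θ_c / V₁ = 2·19.3·0.9771 / 364 = 0.10362 s.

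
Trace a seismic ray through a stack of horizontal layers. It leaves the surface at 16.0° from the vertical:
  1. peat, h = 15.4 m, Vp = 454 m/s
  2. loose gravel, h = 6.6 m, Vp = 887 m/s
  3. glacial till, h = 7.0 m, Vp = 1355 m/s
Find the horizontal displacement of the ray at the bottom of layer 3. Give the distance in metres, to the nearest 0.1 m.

Apply Snell's law at each interface; in layer i the horizontal offset is hᵢ·tan θᵢ.
Layer 1: θ = 16.00°; offset = 15.4·tan 16.00° = 4.416 m.
Layer 2: sin θ = 887·sin 16.0°/454 = 0.5385, θ = 32.58°; offset = 6.6·tan 32.58° = 4.218 m.
Layer 3: sin θ = 1355·sin 16.0°/454 = 0.8227, θ = 55.35°; offset = 7.0·tan 55.35° = 10.129 m.
Total horizontal offset = 18.763 m.

18.8 m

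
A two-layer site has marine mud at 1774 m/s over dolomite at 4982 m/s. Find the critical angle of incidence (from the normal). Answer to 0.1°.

20.9°

At critical incidence the refracted ray runs along the interface (θ₂ = 90°), so sin θ_c = V₁/V₂.
θ_c = arcsin(1774/4982) = arcsin 0.3561 = 20.86°.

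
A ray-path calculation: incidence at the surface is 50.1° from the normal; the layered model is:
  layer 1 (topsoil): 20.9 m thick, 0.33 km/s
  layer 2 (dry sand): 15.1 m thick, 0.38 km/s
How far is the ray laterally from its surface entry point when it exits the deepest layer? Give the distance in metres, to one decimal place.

53.5 m

Apply Snell's law at each interface; in layer i the horizontal offset is hᵢ·tan θᵢ.
Layer 1: θ = 50.10°; offset = 20.9·tan 50.10° = 24.996 m.
Layer 2: sin θ = 0.38·sin 50.1°/0.33 = 0.8834, θ = 62.06°; offset = 15.1·tan 62.06° = 28.466 m.
Summing the layer offsets gives 53.462 m.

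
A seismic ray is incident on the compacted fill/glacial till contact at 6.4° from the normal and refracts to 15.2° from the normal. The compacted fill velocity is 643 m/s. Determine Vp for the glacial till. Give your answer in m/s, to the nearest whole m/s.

1512 m/s

Snell's law: sin 6.4°/V₁ = sin 15.2°/V₂.
V₂ = V₁·sin 15.2°/sin 6.4° = 643 × 2.3521 = 1512.42 m/s.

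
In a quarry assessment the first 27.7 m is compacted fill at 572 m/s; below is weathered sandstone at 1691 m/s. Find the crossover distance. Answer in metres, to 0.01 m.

78.78 m

x_cross = 2h·√((V₂+V₁)/(V₂−V₁)).
(V₂+V₁)/(V₂−V₁) = (1691+572)/(1691−572) = 2.0223; √ = 1.4221.
x_cross = 2·27.7·1.4221 = 78.78 m.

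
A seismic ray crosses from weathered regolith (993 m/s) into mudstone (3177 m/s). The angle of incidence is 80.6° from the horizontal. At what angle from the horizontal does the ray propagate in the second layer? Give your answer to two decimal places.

58.50°

Convert to the normal: θ₁ = 90° − 80.6° = 9.4°.
Snell's law: sin θ₂ = (V₂/V₁)·sin θ₁ = (3177/993)·sin 9.4° = 0.5225.
θ₂ = sin⁻¹(0.5225) = 31.50° (from vertical).
From the interface: 90° − 31.50° = 58.50°.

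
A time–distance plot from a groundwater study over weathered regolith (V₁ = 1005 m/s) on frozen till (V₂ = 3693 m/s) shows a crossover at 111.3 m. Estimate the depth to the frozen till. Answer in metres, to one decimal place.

x_cross = 2h·√((V₂+V₁)/(V₂−V₁)) → h = x_cross / (2·√((V₂+V₁)/(V₂−V₁))).
√((V₂+V₁)/(V₂−V₁)) = √((3693+1005)/(3693−1005)) = 1.3220.
h = 111.3 / (2·1.3220) = 42.09 m.

42.1 m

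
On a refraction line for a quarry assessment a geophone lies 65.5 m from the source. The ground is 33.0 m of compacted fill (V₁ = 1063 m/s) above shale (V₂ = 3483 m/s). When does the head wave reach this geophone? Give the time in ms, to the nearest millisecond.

78 ms

θ_c = arcsin(V₁/V₂) = arcsin(1063/3483) = 17.77°, cos θ_c = 0.9523.
Intercept time tᵢ = 2h cos θ_c / V₁ = 2·33.0·0.9523/1063 = 0.05913 s.
t = x/V₂ + tᵢ = 65.5/3483 + 0.05913 = 0.07793 s.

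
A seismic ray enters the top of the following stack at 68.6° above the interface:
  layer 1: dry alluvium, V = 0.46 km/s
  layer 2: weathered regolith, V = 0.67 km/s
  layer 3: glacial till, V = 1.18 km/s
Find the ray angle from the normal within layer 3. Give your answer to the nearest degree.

69°

From the normal: θ₁ = 90° − 68.6° = 21.4°.
Snell's law across each interface conserves sin θ / V, so sin θ_3 = V_3·sin θ₁/V₁.
sin θ_3 = 1.18 × sin 21.4° / 0.46 = 0.9360.
θ_3 = arcsin 0.9360 = 69.39°.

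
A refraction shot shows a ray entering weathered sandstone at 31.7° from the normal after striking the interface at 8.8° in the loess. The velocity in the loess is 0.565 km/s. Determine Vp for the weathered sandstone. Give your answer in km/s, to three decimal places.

sin 8.8° = 0.1530; sin 31.7° = 0.5255.
V₂ = V₁·(sin θ₂/sin θ₁) = 0.565·(0.5255/0.1530) = 1.941 km/s.

1.941 km/s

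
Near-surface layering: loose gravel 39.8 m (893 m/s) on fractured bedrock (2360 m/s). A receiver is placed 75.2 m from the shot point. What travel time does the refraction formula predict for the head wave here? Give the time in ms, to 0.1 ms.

t = x/V₂ + 2h·√(V₂²−V₁²)/(V₁V₂).
√(V₂²−V₁²) = √(2360²−893²) = 2184.5 m/s; delay term = 2·39.8·2184.5/(893·2360) = 0.08251 s.
t = 75.2/2360 + 0.08251 = 0.11437 s.

114.4 ms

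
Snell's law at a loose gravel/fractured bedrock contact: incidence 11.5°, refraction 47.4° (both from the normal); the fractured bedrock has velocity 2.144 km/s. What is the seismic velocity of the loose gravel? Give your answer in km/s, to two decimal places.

sin 11.5° = 0.1994; sin 47.4° = 0.7361.
V₁ = V₂·(sin θ₁/sin θ₂) = 2.144·(0.1994/0.7361) = 0.58 km/s.

0.58 km/s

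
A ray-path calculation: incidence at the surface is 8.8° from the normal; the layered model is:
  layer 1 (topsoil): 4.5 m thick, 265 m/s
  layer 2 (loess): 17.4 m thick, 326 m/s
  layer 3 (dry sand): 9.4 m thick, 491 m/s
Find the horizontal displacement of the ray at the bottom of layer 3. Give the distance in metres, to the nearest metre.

7 m

Apply Snell's law at each interface; in layer i the horizontal offset is hᵢ·tan θᵢ.
Layer 1: θ = 8.80°; offset = 4.5·tan 8.80° = 0.697 m.
Layer 2: sin θ = 326·sin 8.8°/265 = 0.1882, θ = 10.85°; offset = 17.4·tan 10.85° = 3.334 m.
Layer 3: sin θ = 491·sin 8.8°/265 = 0.2835, θ = 16.47°; offset = 9.4·tan 16.47° = 2.778 m.
Σ offsets = 6.809 m.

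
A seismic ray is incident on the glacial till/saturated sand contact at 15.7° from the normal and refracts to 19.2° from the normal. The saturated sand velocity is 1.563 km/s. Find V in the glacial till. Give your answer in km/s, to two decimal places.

1.29 km/s

sin 15.7° = 0.2706; sin 19.2° = 0.3289.
V₁ = V₂·(sin θ₁/sin θ₂) = 1.563·(0.2706/0.3289) = 1.29 km/s.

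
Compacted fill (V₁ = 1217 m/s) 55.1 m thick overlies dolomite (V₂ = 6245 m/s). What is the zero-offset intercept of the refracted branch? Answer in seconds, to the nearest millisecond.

θ_c = arcsin(V₁/V₂) = arcsin(1217/6245) = 11.24°; cos θ_c = 0.9808.
tᵢ = 2h·cos θ_c / V₁ = 2·55.1·0.9808 / 1217 = 0.08881 s.

0.089 s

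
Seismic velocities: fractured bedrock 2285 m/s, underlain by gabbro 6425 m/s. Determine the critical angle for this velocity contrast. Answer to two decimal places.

20.83°

At critical incidence the refracted ray runs along the interface (θ₂ = 90°), so sin θ_c = V₁/V₂.
θ_c = arcsin(2285/6425) = arcsin 0.3556 = 20.83°.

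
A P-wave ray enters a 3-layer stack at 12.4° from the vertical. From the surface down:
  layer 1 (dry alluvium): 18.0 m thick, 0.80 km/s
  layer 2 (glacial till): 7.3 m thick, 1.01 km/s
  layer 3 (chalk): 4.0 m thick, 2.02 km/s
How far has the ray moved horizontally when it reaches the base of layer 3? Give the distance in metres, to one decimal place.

8.6 m

Apply Snell's law at each interface; in layer i the horizontal offset is hᵢ·tan θᵢ.
Layer 1: θ = 12.40°; offset = 18.0·tan 12.40° = 3.958 m.
Layer 2: sin θ = 1.01·sin 12.4°/0.80 = 0.2711, θ = 15.73°; offset = 7.3·tan 15.73° = 2.056 m.
Layer 3: sin θ = 2.02·sin 12.4°/0.80 = 0.5422, θ = 32.83°; offset = 4.0·tan 32.83° = 2.581 m.
Summing the layer offsets gives 8.595 m.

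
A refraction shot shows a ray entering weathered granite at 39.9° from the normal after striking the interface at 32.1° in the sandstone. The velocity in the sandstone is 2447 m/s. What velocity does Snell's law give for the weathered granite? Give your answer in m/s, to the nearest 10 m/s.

Snell's law: sin 32.1°/V₁ = sin 39.9°/V₂.
V₂ = V₁·sin 39.9°/sin 32.1° = 2447 × 1.2071 = 2953.77 m/s.

2950 m/s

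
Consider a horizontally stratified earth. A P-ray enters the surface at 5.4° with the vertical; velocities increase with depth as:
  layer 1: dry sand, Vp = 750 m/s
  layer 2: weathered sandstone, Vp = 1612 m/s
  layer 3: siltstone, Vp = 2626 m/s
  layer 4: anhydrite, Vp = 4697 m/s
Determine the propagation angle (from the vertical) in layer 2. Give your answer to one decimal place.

11.7°

Ray parameter p = sin 5.4° / 750 = 1.2548e-04 s/m.
sin θ_2 = p·V_2 = 1.2548e-04 × 1612 = 0.2023.
θ_2 = 11.67° from the vertical.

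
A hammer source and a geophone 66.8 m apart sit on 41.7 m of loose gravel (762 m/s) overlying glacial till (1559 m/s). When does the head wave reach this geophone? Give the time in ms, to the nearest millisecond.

138 ms

t = x/V₂ + 2h·√(V₂²−V₁²)/(V₁V₂).
√(V₂²−V₁²) = √(1559²−762²) = 1360.1 m/s; delay term = 2·41.7·1360.1/(762·1559) = 0.09548 s.
t = 66.8/1559 + 0.09548 = 0.13833 s.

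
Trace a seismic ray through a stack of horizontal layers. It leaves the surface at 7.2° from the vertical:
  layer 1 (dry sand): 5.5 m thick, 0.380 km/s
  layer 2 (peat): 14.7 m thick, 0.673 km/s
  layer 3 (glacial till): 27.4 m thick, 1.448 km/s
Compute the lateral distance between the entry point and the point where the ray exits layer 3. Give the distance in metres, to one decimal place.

18.9 m

Apply Snell's law at each interface; in layer i the horizontal offset is hᵢ·tan θᵢ.
Layer 1: θ = 7.20°; offset = 5.5·tan 7.20° = 0.695 m.
Layer 2: sin θ = 0.673·sin 7.2°/0.380 = 0.2220, θ = 12.82°; offset = 14.7·tan 12.82° = 3.346 m.
Layer 3: sin θ = 1.448·sin 7.2°/0.380 = 0.4776, θ = 28.53°; offset = 27.4·tan 28.53° = 14.894 m.
Summing the layer offsets gives 18.936 m.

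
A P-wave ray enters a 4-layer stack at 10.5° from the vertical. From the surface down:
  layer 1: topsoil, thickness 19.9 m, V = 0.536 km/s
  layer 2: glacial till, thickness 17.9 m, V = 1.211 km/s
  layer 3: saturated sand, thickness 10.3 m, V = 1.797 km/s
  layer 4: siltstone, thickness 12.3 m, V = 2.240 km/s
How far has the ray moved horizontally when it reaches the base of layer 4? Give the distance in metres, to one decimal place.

Apply Snell's law at each interface; in layer i the horizontal offset is hᵢ·tan θᵢ.
Layer 1: θ = 10.50°; offset = 19.9·tan 10.50° = 3.688 m.
Layer 2: sin θ = 1.211·sin 10.5°/0.536 = 0.4117, θ = 24.31°; offset = 17.9·tan 24.31° = 8.087 m.
Layer 3: sin θ = 1.797·sin 10.5°/0.536 = 0.6110, θ = 37.66°; offset = 10.3·tan 37.66° = 7.949 m.
Layer 4: sin θ = 2.240·sin 10.5°/0.536 = 0.7616, θ = 49.60°; offset = 12.3·tan 49.60° = 14.454 m.
Summing the layer offsets gives 34.179 m.

34.2 m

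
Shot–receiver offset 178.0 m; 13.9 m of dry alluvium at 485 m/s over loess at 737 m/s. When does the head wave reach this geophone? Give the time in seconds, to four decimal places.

0.2847 s

θ_c = arcsin(V₁/V₂) = arcsin(485/737) = 41.15°, cos θ_c = 0.7530.
Intercept time tᵢ = 2h cos θ_c / V₁ = 2·13.9·0.7530/485 = 0.04316 s.
t = x/V₂ + tᵢ = 178.0/737 + 0.04316 = 0.28468 s.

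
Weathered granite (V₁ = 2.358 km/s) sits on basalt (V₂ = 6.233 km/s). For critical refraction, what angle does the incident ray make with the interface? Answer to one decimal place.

67.8°

At critical incidence the refracted ray runs along the interface (θ₂ = 90°), so sin θ_c = V₁/V₂.
θ_c = arcsin(2.358/6.233) = arcsin 0.3783 = 22.23°.
Measured from the interface: 90° − 22.23° = 67.77°.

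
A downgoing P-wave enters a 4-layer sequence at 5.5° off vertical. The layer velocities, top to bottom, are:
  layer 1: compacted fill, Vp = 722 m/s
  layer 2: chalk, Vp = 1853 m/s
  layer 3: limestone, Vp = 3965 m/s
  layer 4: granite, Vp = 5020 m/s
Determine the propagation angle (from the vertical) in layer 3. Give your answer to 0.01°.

31.76°

Ray parameter p = sin 5.5° / 722 = 1.3275e-04 s/m.
sin θ_3 = p·V_3 = 1.3275e-04 × 3965 = 0.5264.
θ_3 = 31.76° from the vertical.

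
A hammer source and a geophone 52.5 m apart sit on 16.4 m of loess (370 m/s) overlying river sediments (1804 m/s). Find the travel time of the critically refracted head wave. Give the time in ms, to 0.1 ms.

θ_c = arcsin(V₁/V₂) = arcsin(370/1804) = 11.84°, cos θ_c = 0.9787.
Intercept time tᵢ = 2h cos θ_c / V₁ = 2·16.4·0.9787/370 = 0.08676 s.
t = x/V₂ + tᵢ = 52.5/1804 + 0.08676 = 0.11587 s.

115.9 ms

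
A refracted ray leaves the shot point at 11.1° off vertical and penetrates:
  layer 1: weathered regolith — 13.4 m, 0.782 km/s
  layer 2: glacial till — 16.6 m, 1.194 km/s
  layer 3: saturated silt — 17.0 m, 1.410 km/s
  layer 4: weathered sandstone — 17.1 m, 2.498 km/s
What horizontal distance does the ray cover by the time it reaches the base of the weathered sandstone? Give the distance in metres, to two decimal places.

27.36 m

Apply Snell's law at each interface; in layer i the horizontal offset is hᵢ·tan θᵢ.
Layer 1: θ = 11.10°; offset = 13.4·tan 11.10° = 2.6290 m.
Layer 2: sin θ = 1.194·sin 11.1°/0.782 = 0.2940, θ = 17.09°; offset = 16.6·tan 17.09° = 5.1052 m.
Layer 3: sin θ = 1.410·sin 11.1°/0.782 = 0.3471, θ = 20.31°; offset = 17.0·tan 20.31° = 6.2925 m.
Layer 4: sin θ = 2.498·sin 11.1°/0.782 = 0.6150, θ = 37.95°; offset = 17.1·tan 37.95° = 13.3364 m.
Σ offsets = 27.3631 m.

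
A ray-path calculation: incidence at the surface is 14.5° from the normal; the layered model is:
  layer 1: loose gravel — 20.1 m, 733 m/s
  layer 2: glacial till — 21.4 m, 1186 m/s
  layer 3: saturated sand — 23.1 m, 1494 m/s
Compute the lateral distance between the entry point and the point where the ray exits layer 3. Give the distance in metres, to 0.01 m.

28.39 m

Apply Snell's law at each interface; in layer i the horizontal offset is hᵢ·tan θᵢ.
Layer 1: θ = 14.50°; offset = 20.1·tan 14.50° = 5.1982 m.
Layer 2: sin θ = 1186·sin 14.5°/733 = 0.4051, θ = 23.90°; offset = 21.4·tan 23.90° = 9.4825 m.
Layer 3: sin θ = 1494·sin 14.5°/733 = 0.5103, θ = 30.69°; offset = 23.1·tan 30.69° = 13.7078 m.
Summing the layer offsets gives 28.3885 m.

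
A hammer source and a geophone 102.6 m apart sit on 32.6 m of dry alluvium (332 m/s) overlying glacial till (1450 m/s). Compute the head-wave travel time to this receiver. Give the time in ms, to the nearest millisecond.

262 ms

t = x/V₂ + 2h·√(V₂²−V₁²)/(V₁V₂).
√(V₂²−V₁²) = √(1450²−332²) = 1411.5 m/s; delay term = 2·32.6·1411.5/(332·1450) = 0.19117 s.
t = 102.6/1450 + 0.19117 = 0.26193 s.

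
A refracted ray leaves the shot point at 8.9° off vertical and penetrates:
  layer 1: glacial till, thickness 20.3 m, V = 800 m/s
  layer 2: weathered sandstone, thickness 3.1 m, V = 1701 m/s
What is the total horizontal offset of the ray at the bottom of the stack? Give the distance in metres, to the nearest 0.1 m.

4.3 m

p = sin θ₁/V₁ = sin 8.9°/800 = 1.9339e-04 s/m is conserved through the stack.
Layer 1: θ = 8.90°; offset = 20.3·tan 8.90° = 3.179 m.
Layer 2: sin θ = p·1701 = 0.3290 → θ = 19.21°; offset = 3.1·tan 19.21° = 1.080 m.
Total horizontal offset = 4.259 m.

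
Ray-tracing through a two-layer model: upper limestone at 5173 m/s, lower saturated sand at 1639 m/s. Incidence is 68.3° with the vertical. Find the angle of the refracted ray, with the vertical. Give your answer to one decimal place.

17.1°

Snell's law: sin θ₂ = (V₂/V₁)·sin θ₁ = (1639/5173)·sin 68.3° = 0.2944.
θ₂ = sin⁻¹(0.2944) = 17.12° (from vertical).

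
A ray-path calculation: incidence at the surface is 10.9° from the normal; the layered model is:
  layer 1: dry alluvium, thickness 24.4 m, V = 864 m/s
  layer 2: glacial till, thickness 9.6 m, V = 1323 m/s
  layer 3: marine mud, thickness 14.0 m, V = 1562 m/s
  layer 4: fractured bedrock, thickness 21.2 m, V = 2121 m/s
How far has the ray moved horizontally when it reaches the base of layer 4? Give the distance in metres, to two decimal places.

23.81 m

p = sin θ₁/V₁ = sin 10.9°/864 = 2.1886e-04 s/m is conserved through the stack.
Layer 1: θ = 10.90°; offset = 24.4·tan 10.90° = 4.6987 m.
Layer 2: sin θ = p·1323 = 0.2896 → θ = 16.83°; offset = 9.6·tan 16.83° = 2.9041 m.
Layer 3: sin θ = p·1562 = 0.3419 → θ = 19.99°; offset = 14.0·tan 19.99° = 5.0929 m.
Layer 4: sin θ = p·2121 = 0.4642 → θ = 27.66°; offset = 21.2·tan 27.66° = 11.1107 m.
Total horizontal offset = 23.8064 m.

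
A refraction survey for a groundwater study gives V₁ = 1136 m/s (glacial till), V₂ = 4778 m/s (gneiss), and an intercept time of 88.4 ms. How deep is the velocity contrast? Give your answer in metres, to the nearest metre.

θ_c = arcsin(1136/4778) = 13.75°; cos θ_c = 0.9713.
tᵢ = 2h cos θ_c/V₁ ⇒ h = tᵢ·V₁/(2 cos θ_c) = 0.0884·1136/(2·0.9713) = 51.69 m.

52 m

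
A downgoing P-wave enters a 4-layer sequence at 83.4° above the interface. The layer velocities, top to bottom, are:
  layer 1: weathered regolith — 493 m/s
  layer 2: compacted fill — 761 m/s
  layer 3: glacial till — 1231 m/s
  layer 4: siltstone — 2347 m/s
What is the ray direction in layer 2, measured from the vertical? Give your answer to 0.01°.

10.22°

From the normal: θ₁ = 90° − 83.4° = 6.6°.
Ray parameter p = sin 6.6° / 493 = 2.3314e-04 s/m.
sin θ_2 = p·V_2 = 2.3314e-04 × 761 = 0.1774.
θ_2 = arcsin 0.1774 = 10.22°.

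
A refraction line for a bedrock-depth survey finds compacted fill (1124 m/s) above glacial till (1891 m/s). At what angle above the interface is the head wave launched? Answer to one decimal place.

Critical incidence: sin θ_c = V₁/V₂ = 1124/1891 = 0.5944.
θ_c = arcsin 0.5944 = 36.47°.
Measured from the interface: 90° − 36.47° = 53.53°.

53.5°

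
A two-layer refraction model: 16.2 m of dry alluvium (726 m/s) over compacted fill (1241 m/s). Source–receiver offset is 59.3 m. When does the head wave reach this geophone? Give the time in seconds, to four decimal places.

0.0840 s

t = x/V₂ + 2h·√(V₂²−V₁²)/(V₁V₂).
√(V₂²−V₁²) = √(1241²−726²) = 1006.5 m/s; delay term = 2·16.2·1006.5/(726·1241) = 0.03619 s.
t = 59.3/1241 + 0.03619 = 0.08398 s.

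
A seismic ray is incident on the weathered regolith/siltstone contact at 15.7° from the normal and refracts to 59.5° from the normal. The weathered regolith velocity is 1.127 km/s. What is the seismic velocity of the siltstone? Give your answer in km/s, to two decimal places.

3.59 km/s

sin 15.7° = 0.2706; sin 59.5° = 0.8616.
V₂ = V₁·(sin θ₂/sin θ₁) = 1.127·(0.8616/0.2706) = 3.59 km/s.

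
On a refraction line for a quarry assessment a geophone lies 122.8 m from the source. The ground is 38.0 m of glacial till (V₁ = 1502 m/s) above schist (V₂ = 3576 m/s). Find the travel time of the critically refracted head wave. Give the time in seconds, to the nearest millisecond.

θ_c = arcsin(V₁/V₂) = arcsin(1502/3576) = 24.84°, cos θ_c = 0.9075.
Intercept time tᵢ = 2h cos θ_c / V₁ = 2·38.0·0.9075/1502 = 0.04592 s.
t = x/V₂ + tᵢ = 122.8/3576 + 0.04592 = 0.08026 s.

0.080 s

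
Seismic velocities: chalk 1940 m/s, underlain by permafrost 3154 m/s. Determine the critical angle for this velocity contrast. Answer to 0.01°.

Critical incidence: sin θ_c = V₁/V₂ = 1940/3154 = 0.6151.
θ_c = arcsin 0.6151 = 37.96°.

37.96°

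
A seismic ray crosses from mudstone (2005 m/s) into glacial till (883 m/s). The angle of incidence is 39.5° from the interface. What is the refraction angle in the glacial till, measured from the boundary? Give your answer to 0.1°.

Convert to the normal: θ₁ = 90° − 39.5° = 50.5°.
Snell's law: sin θ₂ = (V₂/V₁)·sin θ₁ = (883/2005)·sin 50.5° = 0.3398.
θ₂ = arcsin 0.3398 = 19.87° from the normal.
From the interface: 90° − 19.87° = 70.13°.

70.1°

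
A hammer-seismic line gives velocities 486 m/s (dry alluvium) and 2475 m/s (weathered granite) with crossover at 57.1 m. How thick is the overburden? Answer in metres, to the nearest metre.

x_cross = 2h·√((V₂+V₁)/(V₂−V₁)) → h = x_cross / (2·√((V₂+V₁)/(V₂−V₁))).
√((V₂+V₁)/(V₂−V₁)) = √((2475+486)/(2475−486)) = 1.2201.
h = 57.1 / (2·1.2201) = 23.40 m.

23 m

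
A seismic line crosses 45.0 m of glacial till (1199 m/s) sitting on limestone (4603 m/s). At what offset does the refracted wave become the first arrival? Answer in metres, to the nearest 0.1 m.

θ_c = arcsin(1199/4603) = 15.10°, so cos θ_c = 0.9655 and tᵢ = 2h cos θ_c/V₁ = 0.0725 s.
At crossover x/V₁ = x/V₂ + tᵢ ⇒ x = tᵢ/(1/V₁ − 1/V₂) = 0.07247/(8.3403e-04 − 2.1725e-04) = 117.50 m.

117.5 m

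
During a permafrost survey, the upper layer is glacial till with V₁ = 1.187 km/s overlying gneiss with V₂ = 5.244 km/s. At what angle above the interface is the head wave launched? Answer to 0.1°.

Critical incidence: sin θ_c = V₁/V₂ = 1.187/5.244 = 0.2264.
θ_c = arcsin 0.2264 = 13.08°.
Measured from the interface: 90° − 13.08° = 76.92°.

76.9°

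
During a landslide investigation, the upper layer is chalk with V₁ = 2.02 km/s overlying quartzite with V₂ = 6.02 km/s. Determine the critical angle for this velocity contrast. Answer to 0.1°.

19.6°

At critical incidence the refracted ray runs along the interface (θ₂ = 90°), so sin θ_c = V₁/V₂.
θ_c = arcsin(2.02/6.02) = arcsin 0.3355 = 19.61°.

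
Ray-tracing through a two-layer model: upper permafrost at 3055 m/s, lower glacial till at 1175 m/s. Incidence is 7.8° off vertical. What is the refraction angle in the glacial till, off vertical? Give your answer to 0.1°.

Snell's law: sin θ₂ = (V₂/V₁)·sin θ₁ = (1175/3055)·sin 7.8° = 0.0522.
θ₂ = arcsin 0.0522 = 2.99° from the normal.

3.0°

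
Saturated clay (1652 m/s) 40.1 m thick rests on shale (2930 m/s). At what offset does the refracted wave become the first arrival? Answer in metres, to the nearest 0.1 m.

θ_c = arcsin(1652/2930) = 34.32°, so cos θ_c = 0.8259 and tᵢ = 2h cos θ_c/V₁ = 0.0401 s.
At crossover x/V₁ = x/V₂ + tᵢ ⇒ x = tᵢ/(1/V₁ − 1/V₂) = 0.04009/(6.0533e-04 − 3.4130e-04) = 151.86 m.

151.9 m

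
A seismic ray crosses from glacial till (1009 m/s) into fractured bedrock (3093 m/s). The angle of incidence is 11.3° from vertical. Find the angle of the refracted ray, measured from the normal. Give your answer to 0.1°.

Snell's law: sin θ₂ = (V₂/V₁)·sin θ₁ = (3093/1009)·sin 11.3° = 0.6007.
θ₂ = arcsin 0.6007 = 36.92° from the normal.

36.9°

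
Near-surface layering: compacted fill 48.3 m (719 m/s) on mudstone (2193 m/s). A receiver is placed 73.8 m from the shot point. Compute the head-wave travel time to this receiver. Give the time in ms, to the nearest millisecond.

161 ms

θ_c = arcsin(V₁/V₂) = arcsin(719/2193) = 19.14°, cos θ_c = 0.9447.
Intercept time tᵢ = 2h cos θ_c / V₁ = 2·48.3·0.9447/719 = 0.12693 s.
t = x/V₂ + tᵢ = 73.8/2193 + 0.12693 = 0.16058 s.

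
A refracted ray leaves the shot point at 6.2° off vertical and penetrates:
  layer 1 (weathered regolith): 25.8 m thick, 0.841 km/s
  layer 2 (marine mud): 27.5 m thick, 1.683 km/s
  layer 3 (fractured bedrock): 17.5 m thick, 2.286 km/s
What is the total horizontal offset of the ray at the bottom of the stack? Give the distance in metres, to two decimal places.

14.26 m

Ray parameter p = sin 6.2° / 0.841 km/s = 1.2842e-01 s/km.
Layer 1: θ = 6.20°; offset = 25.8·tan 6.20° = 2.8028 m.
Layer 2: sin θ = p·1.683 = 0.2161 → θ = 12.48°; offset = 27.5·tan 12.48° = 6.0874 m.
Layer 3: sin θ = p·2.286 = 0.2936 → θ = 17.07°; offset = 17.5·tan 17.07° = 5.3741 m.
Summing the layer offsets gives 14.2643 m.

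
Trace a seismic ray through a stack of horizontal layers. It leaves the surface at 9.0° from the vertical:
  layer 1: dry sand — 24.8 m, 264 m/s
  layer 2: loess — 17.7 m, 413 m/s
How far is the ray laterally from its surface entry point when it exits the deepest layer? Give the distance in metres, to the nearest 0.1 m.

8.4 m

Ray parameter p = sin 9.0° / 264 m/s = 5.9255e-04 s/m.
Layer 1: θ = 9.00°; offset = 24.8·tan 9.00° = 3.928 m.
Layer 2: sin θ = p·413 = 0.2447 → θ = 14.17°; offset = 17.7·tan 14.17° = 4.467 m.
Total horizontal offset = 8.395 m.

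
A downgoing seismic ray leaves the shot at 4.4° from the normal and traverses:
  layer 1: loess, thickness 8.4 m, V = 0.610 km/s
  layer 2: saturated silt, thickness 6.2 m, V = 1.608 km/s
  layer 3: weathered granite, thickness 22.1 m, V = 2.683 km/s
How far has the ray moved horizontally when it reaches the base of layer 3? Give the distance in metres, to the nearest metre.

Apply Snell's law at each interface; in layer i the horizontal offset is hᵢ·tan θᵢ.
Layer 1: θ = 4.40°; offset = 8.4·tan 4.40° = 0.646 m.
Layer 2: sin θ = 1.608·sin 4.4°/0.610 = 0.2022, θ = 11.67°; offset = 6.2·tan 11.67° = 1.280 m.
Layer 3: sin θ = 2.683·sin 4.4°/0.610 = 0.3374, θ = 19.72°; offset = 22.1·tan 19.72° = 7.922 m.
Summing the layer offsets gives 9.849 m.

10 m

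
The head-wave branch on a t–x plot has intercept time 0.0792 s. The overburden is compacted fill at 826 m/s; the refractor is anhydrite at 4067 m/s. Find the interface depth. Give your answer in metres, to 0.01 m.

33.41 m

θ_c = arcsin(826/4067) = 11.72°; cos θ_c = 0.9792.
tᵢ = 2h cos θ_c/V₁ ⇒ h = tᵢ·V₁/(2 cos θ_c) = 0.0792·826/(2·0.9792) = 33.41 m.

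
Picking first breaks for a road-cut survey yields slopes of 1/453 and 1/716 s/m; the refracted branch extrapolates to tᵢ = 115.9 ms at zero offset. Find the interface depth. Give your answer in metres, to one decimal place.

h = tᵢ·V₁·V₂ / (2·√(V₂²−V₁²)).
√(V₂²−V₁²) = √(716² − 453²) = 554.5 m/s.
h = 0.1159 s × 453 × 716 / (2 × 554.5) = 33.90 m.

33.9 m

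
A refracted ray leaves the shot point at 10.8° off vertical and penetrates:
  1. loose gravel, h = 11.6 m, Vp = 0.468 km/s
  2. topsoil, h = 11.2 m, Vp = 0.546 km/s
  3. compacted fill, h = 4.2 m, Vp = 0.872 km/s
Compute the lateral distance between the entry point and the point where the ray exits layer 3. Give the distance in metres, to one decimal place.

Apply Snell's law at each interface; in layer i the horizontal offset is hᵢ·tan θᵢ.
Layer 1: θ = 10.80°; offset = 11.6·tan 10.80° = 2.213 m.
Layer 2: sin θ = 0.546·sin 10.8°/0.468 = 0.2186, θ = 12.63°; offset = 11.2·tan 12.63° = 2.509 m.
Layer 3: sin θ = 0.872·sin 10.8°/0.468 = 0.3491, θ = 20.43°; offset = 4.2·tan 20.43° = 1.565 m.
Σ offsets = 6.287 m.

6.3 m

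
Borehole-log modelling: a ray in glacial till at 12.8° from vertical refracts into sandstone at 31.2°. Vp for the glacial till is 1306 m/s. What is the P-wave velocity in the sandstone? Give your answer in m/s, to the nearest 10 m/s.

Snell's law: sin 12.8°/V₁ = sin 31.2°/V₂.
V₂ = V₁·sin 31.2°/sin 12.8° = 1306 × 2.3382 = 3053.70 m/s.

3050 m/s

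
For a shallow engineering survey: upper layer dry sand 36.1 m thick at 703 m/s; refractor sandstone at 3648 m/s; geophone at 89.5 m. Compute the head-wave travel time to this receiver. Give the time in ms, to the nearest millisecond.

θ_c = arcsin(V₁/V₂) = arcsin(703/3648) = 11.11°, cos θ_c = 0.9813.
Intercept time tᵢ = 2h cos θ_c / V₁ = 2·36.1·0.9813/703 = 0.10078 s.
t = x/V₂ + tᵢ = 89.5/3648 + 0.10078 = 0.12531 s.

125 ms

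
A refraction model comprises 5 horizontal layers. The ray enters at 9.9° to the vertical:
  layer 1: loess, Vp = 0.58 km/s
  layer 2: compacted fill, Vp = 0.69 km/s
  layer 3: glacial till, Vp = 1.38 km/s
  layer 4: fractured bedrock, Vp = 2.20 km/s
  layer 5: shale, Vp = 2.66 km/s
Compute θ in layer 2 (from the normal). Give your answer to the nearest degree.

12°

Snell's law across each interface conserves sin θ / V, so sin θ_2 = V_2·sin θ₁/V₁.
sin θ_2 = 0.69 × sin 9.9° / 0.58 = 0.2045.
θ_2 = arcsin 0.2045 = 11.80°.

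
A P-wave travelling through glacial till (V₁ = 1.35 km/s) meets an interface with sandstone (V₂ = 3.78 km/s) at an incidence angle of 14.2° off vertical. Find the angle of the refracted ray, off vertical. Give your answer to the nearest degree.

sin θ₁/V₁ = sin θ₂/V₂ ⇒ sin θ₂ = 3.78·sin 14.2°/1.35 = 3.78·0.2453/1.35 = 0.6869.
θ₂ = sin⁻¹(0.6869) = 43.38° (from vertical).

43°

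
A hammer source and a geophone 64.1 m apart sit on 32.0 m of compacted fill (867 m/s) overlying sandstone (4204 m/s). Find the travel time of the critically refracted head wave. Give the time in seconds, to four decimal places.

0.0875 s

θ_c = arcsin(V₁/V₂) = arcsin(867/4204) = 11.90°, cos θ_c = 0.9785.
Intercept time tᵢ = 2h cos θ_c / V₁ = 2·32.0·0.9785/867 = 0.07223 s.
t = x/V₂ + tᵢ = 64.1/4204 + 0.07223 = 0.08748 s.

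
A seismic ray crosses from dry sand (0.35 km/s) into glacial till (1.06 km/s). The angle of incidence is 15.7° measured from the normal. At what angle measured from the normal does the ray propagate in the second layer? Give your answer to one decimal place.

55.0°

Snell's law: sin θ₂ = (V₂/V₁)·sin θ₁ = (1.06/0.35)·sin 15.7° = 0.8195.
θ₂ = sin⁻¹(0.8195) = 55.04° (from vertical).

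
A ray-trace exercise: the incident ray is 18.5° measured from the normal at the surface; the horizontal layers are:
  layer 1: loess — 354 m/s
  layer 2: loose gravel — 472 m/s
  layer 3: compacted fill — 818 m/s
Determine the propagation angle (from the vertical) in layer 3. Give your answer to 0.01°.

47.16°

Ray parameter p = sin 18.5° / 354 = 8.9634e-04 s/m.
sin θ_3 = p·V_3 = 8.9634e-04 × 818 = 0.7332.
θ_3 = 47.16° from the vertical.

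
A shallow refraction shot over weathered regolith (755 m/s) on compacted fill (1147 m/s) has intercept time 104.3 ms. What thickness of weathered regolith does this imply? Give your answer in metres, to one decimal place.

h = tᵢ·V₁·V₂ / (2·√(V₂²−V₁²)).
√(V₂²−V₁²) = √(1147² − 755²) = 863.5 m/s.
h = 0.1043 s × 755 × 1147 / (2 × 863.5) = 52.30 m.

52.3 m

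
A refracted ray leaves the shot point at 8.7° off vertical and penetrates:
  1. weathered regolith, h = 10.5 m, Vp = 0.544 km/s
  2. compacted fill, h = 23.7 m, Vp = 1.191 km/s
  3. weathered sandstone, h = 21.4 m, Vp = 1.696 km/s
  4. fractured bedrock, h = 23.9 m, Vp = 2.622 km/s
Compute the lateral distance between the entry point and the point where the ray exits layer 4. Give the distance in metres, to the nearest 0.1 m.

46.8 m

p = sin θ₁/V₁ = sin 8.7°/0.544 = 2.7805e-01 s/km is conserved through the stack.
Layer 1: θ = 8.70°; offset = 10.5·tan 8.70° = 1.607 m.
Layer 2: sin θ = p·1.191 = 0.3312 → θ = 19.34°; offset = 23.7·tan 19.34° = 8.318 m.
Layer 3: sin θ = p·1.696 = 0.4716 → θ = 28.14°; offset = 21.4·tan 28.14° = 11.444 m.
Layer 4: sin θ = p·2.622 = 0.7291 → θ = 46.81°; offset = 23.9·tan 46.81° = 25.457 m.
Σ offsets = 46.826 m.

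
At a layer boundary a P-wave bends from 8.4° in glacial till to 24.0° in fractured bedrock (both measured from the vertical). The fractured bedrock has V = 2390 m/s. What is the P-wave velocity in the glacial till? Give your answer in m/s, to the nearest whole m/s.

858 m/s

Snell's law: sin 8.4°/V₁ = sin 24.0°/V₂.
V₁ = V₂·sin 8.4°/sin 24.0° = 2390 × 0.3592 = 858.39 m/s.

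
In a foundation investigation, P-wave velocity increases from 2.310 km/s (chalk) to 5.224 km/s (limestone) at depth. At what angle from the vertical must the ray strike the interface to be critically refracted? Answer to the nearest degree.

Critical incidence: sin θ_c = V₁/V₂ = 2.310/5.224 = 0.4422.
θ_c = arcsin 0.4422 = 26.24°.

26°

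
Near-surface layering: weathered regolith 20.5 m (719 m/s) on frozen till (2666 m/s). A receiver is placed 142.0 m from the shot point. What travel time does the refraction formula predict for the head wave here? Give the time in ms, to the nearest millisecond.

t = x/V₂ + 2h·√(V₂²−V₁²)/(V₁V₂).
√(V₂²−V₁²) = √(2666²−719²) = 2567.2 m/s; delay term = 2·20.5·2567.2/(719·2666) = 0.05491 s.
t = 142.0/2666 + 0.05491 = 0.10817 s.

108 ms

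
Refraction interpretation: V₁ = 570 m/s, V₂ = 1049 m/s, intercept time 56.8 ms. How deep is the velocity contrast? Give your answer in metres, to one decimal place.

19.3 m

h = tᵢ·V₁·V₂ / (2·√(V₂²−V₁²)).
√(V₂²−V₁²) = √(1049² − 570²) = 880.6 m/s.
h = 0.0568 s × 570 × 1049 / (2 × 880.6) = 19.28 m.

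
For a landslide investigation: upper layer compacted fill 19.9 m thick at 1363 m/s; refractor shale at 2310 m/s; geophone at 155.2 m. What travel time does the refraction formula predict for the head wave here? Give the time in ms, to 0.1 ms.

90.8 ms

t = x/V₂ + 2h·√(V₂²−V₁²)/(V₁V₂).
√(V₂²−V₁²) = √(2310²−1363²) = 1865.0 m/s; delay term = 2·19.9·1865.0/(1363·2310) = 0.02358 s.
t = 155.2/2310 + 0.02358 = 0.09076 s.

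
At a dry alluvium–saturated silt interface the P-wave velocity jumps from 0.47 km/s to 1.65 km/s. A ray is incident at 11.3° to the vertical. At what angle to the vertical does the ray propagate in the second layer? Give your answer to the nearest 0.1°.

sin θ₁/V₁ = sin θ₂/V₂ ⇒ sin θ₂ = 1.65·sin 11.3°/0.47 = 1.65·0.1959/0.47 = 0.6879.
θ₂ = sin⁻¹(0.6879) = 43.46° (from vertical).

43.5°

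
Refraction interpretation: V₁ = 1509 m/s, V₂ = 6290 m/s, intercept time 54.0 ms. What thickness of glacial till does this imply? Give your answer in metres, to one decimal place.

42.0 m

θ_c = arcsin(1509/6290) = 13.88°; cos θ_c = 0.9708.
tᵢ = 2h cos θ_c/V₁ ⇒ h = tᵢ·V₁/(2 cos θ_c) = 0.054·1509/(2·0.9708) = 41.97 m.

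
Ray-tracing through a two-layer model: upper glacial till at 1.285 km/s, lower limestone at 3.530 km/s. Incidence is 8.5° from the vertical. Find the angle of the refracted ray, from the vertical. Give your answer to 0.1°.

Snell's law: sin θ₂ = (V₂/V₁)·sin θ₁ = (3.530/1.285)·sin 8.5° = 0.4060.
θ₂ = sin⁻¹(0.4060) = 23.96° (from vertical).

24.0°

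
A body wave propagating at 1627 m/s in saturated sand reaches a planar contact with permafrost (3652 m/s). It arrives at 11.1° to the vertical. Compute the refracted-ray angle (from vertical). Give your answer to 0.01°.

25.60°

Snell's law: sin θ₂ = (V₂/V₁)·sin θ₁ = (3652/1627)·sin 11.1° = 0.4321.
θ₂ = arcsin 0.4321 = 25.60° from the normal.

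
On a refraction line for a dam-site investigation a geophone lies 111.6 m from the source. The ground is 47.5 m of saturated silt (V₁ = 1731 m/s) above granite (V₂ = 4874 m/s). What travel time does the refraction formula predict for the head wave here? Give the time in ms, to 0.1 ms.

θ_c = arcsin(V₁/V₂) = arcsin(1731/4874) = 20.80°, cos θ_c = 0.9348.
Intercept time tᵢ = 2h cos θ_c / V₁ = 2·47.5·0.9348/1731 = 0.05130 s.
t = x/V₂ + tᵢ = 111.6/4874 + 0.05130 = 0.07420 s.

74.2 ms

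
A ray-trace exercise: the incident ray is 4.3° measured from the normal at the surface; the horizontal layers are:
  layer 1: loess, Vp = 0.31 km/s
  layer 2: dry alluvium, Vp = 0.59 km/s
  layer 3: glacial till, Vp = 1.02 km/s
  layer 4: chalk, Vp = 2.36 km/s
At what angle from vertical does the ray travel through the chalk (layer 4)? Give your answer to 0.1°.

34.8°

Ray parameter p = sin 4.3° / 0.31 = 2.4187e-01 s/km.
sin θ_4 = p·V_4 = 2.4187e-01 × 2.36 = 0.5708.
θ_4 = 34.81° from the vertical.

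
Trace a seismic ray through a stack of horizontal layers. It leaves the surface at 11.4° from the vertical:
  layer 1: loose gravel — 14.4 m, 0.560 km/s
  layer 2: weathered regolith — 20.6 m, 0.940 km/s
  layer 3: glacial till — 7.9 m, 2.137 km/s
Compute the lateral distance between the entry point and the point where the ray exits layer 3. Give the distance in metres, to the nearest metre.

p = sin θ₁/V₁ = sin 11.4°/0.560 = 3.5296e-01 s/km is conserved through the stack.
Layer 1: θ = 11.40°; offset = 14.4·tan 11.40° = 2.904 m.
Layer 2: sin θ = p·0.940 = 0.3318 → θ = 19.38°; offset = 20.6·tan 19.38° = 7.245 m.
Layer 3: sin θ = p·2.137 = 0.7543 → θ = 48.96°; offset = 7.9·tan 48.96° = 9.076 m.
Σ offsets = 19.224 m.

19 m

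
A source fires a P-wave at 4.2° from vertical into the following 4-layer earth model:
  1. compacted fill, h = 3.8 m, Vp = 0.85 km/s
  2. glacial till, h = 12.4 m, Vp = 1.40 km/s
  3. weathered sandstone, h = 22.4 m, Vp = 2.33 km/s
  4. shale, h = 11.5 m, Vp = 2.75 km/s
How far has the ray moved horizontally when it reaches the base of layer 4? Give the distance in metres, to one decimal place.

Ray parameter p = sin 4.2° / 0.85 km/s = 8.6163e-02 s/km.
Layer 1: θ = 4.20°; offset = 3.8·tan 4.20° = 0.279 m.
Layer 2: sin θ = p·1.40 = 0.1206 → θ = 6.93°; offset = 12.4·tan 6.93° = 1.507 m.
Layer 3: sin θ = p·2.33 = 0.2008 → θ = 11.58°; offset = 22.4·tan 11.58° = 4.590 m.
Layer 4: sin θ = p·2.75 = 0.2369 → θ = 13.71°; offset = 11.5·tan 13.71° = 2.805 m.
Total horizontal offset = 9.181 m.

9.2 m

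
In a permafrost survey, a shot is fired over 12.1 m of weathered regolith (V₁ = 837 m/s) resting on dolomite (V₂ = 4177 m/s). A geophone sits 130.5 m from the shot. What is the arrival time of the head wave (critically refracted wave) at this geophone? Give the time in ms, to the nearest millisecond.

t = x/V₂ + 2h·√(V₂²−V₁²)/(V₁V₂).
√(V₂²−V₁²) = √(4177²−837²) = 4092.3 m/s; delay term = 2·12.1·4092.3/(837·4177) = 0.02833 s.
t = 130.5/4177 + 0.02833 = 0.05957 s.

60 ms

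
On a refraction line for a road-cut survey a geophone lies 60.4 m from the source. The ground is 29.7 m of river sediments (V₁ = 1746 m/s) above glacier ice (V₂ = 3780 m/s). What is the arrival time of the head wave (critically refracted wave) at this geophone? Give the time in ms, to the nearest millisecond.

46 ms

t = x/V₂ + 2h·√(V₂²−V₁²)/(V₁V₂).
√(V₂²−V₁²) = √(3780²−1746²) = 3352.6 m/s; delay term = 2·29.7·3352.6/(1746·3780) = 0.03017 s.
t = 60.4/3780 + 0.03017 = 0.04615 s.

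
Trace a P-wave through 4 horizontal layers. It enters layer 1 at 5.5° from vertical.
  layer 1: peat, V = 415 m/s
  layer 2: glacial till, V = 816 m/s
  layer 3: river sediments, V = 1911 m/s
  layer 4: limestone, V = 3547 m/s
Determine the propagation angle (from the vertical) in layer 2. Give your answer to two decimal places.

Snell's law across each interface conserves sin θ / V, so sin θ_2 = V_2·sin θ₁/V₁.
sin θ_2 = 816 × sin 5.5° / 415 = 0.1885.
θ_2 = arcsin 0.1885 = 10.86°.

10.86°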